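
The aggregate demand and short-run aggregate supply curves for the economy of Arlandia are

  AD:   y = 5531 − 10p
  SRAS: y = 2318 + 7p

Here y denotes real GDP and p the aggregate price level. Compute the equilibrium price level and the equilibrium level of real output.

p = 189, y = 3641

Set AD = SRAS: 5531 − 10p = 2318 + 7p, so 3213 = 17p and p = 189.
Then y = 5531 − 10·189 = 3641.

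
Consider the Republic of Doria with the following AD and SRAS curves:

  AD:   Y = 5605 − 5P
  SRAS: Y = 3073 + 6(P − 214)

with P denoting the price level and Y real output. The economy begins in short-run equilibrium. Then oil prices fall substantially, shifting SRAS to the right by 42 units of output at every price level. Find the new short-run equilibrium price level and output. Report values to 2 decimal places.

P = 343.09, Y = 3889.55

This is a positive supply shock: SRAS shifts right.
New SRAS: Y = 1831 + 6P.
Set AD = SRAS: 5605 − 5P = 1831 + 6P, so 3774 = 11P and P = 343.09.
Substituting into AD, Y = 3889.55.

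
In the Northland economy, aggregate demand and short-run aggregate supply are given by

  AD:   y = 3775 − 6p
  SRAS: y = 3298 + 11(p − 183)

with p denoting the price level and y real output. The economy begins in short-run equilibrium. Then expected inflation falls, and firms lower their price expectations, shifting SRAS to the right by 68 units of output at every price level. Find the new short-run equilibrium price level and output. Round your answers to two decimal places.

p = 142.47, y = 2920.18

This is a positive supply shock: SRAS shifts right.
New SRAS: y = 1353 + 11p.
Set AD = SRAS: 3775 − 6p = 1353 + 11p, so 2422 = 17p and p = 142.47.
Substituting into AD, y = 2920.18.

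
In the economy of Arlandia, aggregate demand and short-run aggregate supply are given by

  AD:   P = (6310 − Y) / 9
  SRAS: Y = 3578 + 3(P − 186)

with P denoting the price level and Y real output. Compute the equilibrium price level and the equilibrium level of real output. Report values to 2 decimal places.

P = 274.17, Y = 3842.50

Write SRAS as Y = 3578 + 3P − 558 = 3020 + 3P.
Rearrange AD to Y = 6310 − 9P.
Set AD = SRAS: 6310 − 9P = 3020 + 3P, so 3290 = 12P and P = 274.17.
Substituting into AD, Y = 6310 − 9P = 3842.50.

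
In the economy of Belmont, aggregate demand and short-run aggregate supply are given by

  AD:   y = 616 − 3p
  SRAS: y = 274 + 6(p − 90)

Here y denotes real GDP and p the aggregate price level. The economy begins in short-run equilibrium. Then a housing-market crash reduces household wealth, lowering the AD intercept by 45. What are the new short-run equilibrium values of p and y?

This is a negative demand shock: AD shifts left.
New AD: y = 571 − 3p.
SRAS can be written y = 6p − 266.
Set AD = SRAS: 571 − 3p = 6p − 266, so 837 = 9p and p = 93.
y = 571 − 3·93 = 292.

p = 93, y = 292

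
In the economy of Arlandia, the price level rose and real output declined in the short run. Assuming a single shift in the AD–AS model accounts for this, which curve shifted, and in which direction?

SRAS shifted left

P rose and Y fell. An AD shift moves P and Y in the same direction; an SRAS shift moves them in opposite directions.
Here P and Y moved in opposite directions, so the SRAS curve shifted.
Since Y fell, SRAS shifted left.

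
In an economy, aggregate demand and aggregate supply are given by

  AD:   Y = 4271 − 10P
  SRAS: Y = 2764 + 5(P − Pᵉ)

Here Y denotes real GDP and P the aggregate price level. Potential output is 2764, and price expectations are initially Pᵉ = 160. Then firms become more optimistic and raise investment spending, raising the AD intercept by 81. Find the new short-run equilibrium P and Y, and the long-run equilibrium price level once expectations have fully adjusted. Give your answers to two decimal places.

Short run: P = 159.20, Y = 2760.00. Long run: P = 158.80.

AD shifts right: new AD is Y = 4352 − 10P. With Pᵉ = 160, SRAS is Y = 1964 + 5P.
Short run: 4352 − 10P = 1964 + 5P gives 2388 = 15P, so P = 159.20 and Y = 4352 − 10P = 2760.00.
Y = 2760.00 is below potential 2764; expectations adjust and SRAS shifts right until Y = 2764.
Long run: on the new AD curve, 2764 = 4352 − 10P gives P = 158.80.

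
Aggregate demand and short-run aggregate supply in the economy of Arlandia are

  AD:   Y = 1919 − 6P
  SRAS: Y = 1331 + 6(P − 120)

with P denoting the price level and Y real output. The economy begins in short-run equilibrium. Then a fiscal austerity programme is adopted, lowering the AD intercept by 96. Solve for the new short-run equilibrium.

P = 101, Y = 1217

This is a negative demand shock: AD shifts left.
New AD: Y = 1823 − 6P.
SRAS can be written Y = 611 + 6P.
Set AD = SRAS: 1823 − 6P = 611 + 6P, so 1212 = 12P and P = 101.
Y = 1823 − 6·101 = 1217.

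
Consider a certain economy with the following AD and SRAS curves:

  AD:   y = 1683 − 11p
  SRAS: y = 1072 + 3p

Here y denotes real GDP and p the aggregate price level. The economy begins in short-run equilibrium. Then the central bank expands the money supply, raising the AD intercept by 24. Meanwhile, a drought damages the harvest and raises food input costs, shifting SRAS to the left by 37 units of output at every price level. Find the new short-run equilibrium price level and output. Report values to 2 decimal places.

After both shocks: AD is y = 1707 − 11p and SRAS is y = 1035 + 3p.
Setting them equal: 672 = 14p, so p = 48.00.
Substituting into AD, y = 1179.00.

p = 48.00, y = 1179.00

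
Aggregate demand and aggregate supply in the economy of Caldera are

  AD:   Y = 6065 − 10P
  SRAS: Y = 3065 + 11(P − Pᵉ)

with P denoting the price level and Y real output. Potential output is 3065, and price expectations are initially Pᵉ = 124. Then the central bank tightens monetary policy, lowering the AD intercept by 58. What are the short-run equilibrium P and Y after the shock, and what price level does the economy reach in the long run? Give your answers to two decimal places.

Short run: P = 205.05, Y = 3956.52. Long run: P = 294.20.

AD shifts left: new AD is Y = 6007 − 10P. With Pᵉ = 124, SRAS is Y = 1701 + 11P.
Short run: 6007 − 10P = 1701 + 11P gives 4306 = 21P, so P = 205.05 and Y = 6007 − 10P = 3956.52.
Y = 3956.52 is above potential 3065; expectations adjust and SRAS shifts left until Y = 3065.
Long run: on the new AD curve, 3065 = 6007 − 10P gives P = 294.20.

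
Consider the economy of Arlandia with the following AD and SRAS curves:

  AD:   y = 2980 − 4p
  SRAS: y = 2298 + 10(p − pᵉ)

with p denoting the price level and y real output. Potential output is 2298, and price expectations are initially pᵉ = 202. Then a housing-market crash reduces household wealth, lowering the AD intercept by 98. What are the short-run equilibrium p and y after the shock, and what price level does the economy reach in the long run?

AD shifts left: new AD is y = 2882 − 4p. With pᵉ = 202, SRAS is y = 278 + 10p.
Short run: 2882 − 4p = 278 + 10p gives 2604 = 14p, so p = 186 and y = 2882 − 4·186 = 2138.
y = 2138 is below potential 2298; expectations adjust and SRAS shifts right until y = 2298.
Long run: on the new AD curve, 2298 = 2882 − 4p gives p = 146.

Short run: p = 186, y = 2138. Long run: p = 146.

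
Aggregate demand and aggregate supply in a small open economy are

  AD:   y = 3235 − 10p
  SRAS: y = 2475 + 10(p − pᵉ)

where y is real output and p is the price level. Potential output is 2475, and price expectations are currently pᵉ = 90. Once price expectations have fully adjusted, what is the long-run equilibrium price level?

Long-run p = 76

Short run: with pᵉ = 90, SRAS is y = 1575 + 10p. Setting AD = SRAS gives 1660 = 20p, so p = 83 and y = 3235 − 10·83 = 2405.
Output 2405 is below potential 2475, so over time expected prices fall and SRAS shifts right until y returns to 2475.
Long run: y = 2475 on the AD curve gives 2475 = 3235 − 10p, so p = 76.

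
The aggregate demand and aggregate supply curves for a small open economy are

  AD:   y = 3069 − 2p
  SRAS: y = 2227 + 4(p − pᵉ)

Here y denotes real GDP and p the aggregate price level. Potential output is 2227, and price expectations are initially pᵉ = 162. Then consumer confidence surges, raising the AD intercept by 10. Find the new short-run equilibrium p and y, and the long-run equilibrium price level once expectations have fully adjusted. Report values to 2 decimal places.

Short run: p = 250.00, y = 2579.00. Long run: p = 426.00.

AD shifts right: new AD is y = 3079 − 2p. With pᵉ = 162, SRAS is y = 1579 + 4p.
Short run: 3079 − 2p = 1579 + 4p gives 1500 = 6p, so p = 250.00 and y = 3079 − 2p = 2579.00.
y = 2579.00 is above potential 2227; expectations adjust and SRAS shifts left until y = 2227.
Long run: on the new AD curve, 2227 = 3079 − 2p gives p = 426.00.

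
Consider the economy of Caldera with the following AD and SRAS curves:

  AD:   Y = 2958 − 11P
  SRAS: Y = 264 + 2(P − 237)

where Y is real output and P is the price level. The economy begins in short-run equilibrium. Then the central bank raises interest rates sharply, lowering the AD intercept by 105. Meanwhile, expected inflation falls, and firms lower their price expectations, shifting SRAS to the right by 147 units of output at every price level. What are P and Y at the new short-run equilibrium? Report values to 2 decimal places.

P = 224.31, Y = 385.62

After both shocks: AD is Y = 2853 − 11P and SRAS is Y = 2P − 63.
Setting them equal: 2916 = 13P, so P = 224.31.
Substituting into AD, Y = 385.62.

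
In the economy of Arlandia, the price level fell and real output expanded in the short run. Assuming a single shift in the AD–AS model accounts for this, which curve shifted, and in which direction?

P fell and Y rose. An AD shift moves P and Y in the same direction; an SRAS shift moves them in opposite directions.
Here P and Y moved in opposite directions, so the SRAS curve shifted.
Since Y rose, SRAS shifted right.

SRAS shifted right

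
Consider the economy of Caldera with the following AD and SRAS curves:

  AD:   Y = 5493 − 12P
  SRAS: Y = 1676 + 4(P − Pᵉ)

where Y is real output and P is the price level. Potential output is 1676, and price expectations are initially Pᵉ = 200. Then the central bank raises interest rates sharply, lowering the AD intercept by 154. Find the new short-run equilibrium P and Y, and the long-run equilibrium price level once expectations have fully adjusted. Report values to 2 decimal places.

Short run: P = 278.94, Y = 1991.75. Long run: P = 305.25.

AD shifts left: new AD is Y = 5339 − 12P. With Pᵉ = 200, SRAS is Y = 876 + 4P.
Short run: 5339 − 12P = 876 + 4P gives 4463 = 16P, so P = 278.94 and Y = 5339 − 12P = 1991.75.
Y = 1991.75 is above potential 1676; expectations adjust and SRAS shifts left until Y = 1676.
Long run: on the new AD curve, 1676 = 5339 − 12P gives P = 305.25.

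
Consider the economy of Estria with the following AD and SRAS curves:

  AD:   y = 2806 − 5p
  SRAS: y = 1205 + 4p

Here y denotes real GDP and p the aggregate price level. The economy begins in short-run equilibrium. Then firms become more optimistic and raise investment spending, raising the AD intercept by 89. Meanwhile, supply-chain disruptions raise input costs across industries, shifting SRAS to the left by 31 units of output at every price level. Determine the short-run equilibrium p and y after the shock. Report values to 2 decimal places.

p = 191.22, y = 1938.89

After both shocks: AD is y = 2895 − 5p and SRAS is y = 1174 + 4p.
Setting them equal: 1721 = 9p, so p = 191.22.
Substituting into AD, y = 1938.89.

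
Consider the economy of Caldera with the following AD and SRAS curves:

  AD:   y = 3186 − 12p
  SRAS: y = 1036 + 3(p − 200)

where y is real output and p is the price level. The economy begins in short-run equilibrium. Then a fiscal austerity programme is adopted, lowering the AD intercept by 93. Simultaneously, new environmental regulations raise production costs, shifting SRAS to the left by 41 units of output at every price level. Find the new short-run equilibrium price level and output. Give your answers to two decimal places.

After both shocks: AD is y = 3093 − 12p and SRAS is y = 395 + 3p.
Setting them equal: 2698 = 15p, so p = 179.87.
Substituting into AD, y = 934.60.

p = 179.87, y = 934.60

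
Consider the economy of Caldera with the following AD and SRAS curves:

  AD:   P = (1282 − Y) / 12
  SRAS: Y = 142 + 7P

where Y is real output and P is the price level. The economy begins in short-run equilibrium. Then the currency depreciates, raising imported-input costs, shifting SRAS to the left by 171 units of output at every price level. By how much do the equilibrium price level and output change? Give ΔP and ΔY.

This is a negative supply shock: SRAS shifts left.
New SRAS: Y = 7P − 29.
Set AD = SRAS: 1282 − 12P = 7P − 29, so 1311 = 19P and P = 69.
Y = 1282 − 12·69 = 454.
Initially P = 60, Y = 562, so ΔP = +9 and ΔY = -108.

ΔP = +9, ΔY = -108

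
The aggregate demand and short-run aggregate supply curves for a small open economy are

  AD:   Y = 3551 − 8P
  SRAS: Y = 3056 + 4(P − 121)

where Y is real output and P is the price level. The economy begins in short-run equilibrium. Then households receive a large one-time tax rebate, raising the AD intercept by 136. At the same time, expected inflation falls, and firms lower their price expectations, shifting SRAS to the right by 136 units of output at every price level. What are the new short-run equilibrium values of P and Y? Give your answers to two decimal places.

P = 81.58, Y = 3034.33

After both shocks: AD is Y = 3687 − 8P and SRAS is Y = 2708 + 4P.
Setting them equal: 979 = 12P, so P = 81.58.
Substituting into AD, Y = 3034.33.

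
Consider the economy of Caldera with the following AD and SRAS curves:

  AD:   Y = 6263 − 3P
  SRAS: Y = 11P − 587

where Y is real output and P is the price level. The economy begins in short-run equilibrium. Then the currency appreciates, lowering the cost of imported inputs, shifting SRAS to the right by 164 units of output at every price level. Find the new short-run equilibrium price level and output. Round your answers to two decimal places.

This is a positive supply shock: SRAS shifts right.
New SRAS: Y = 11P − 423.
Set AD = SRAS: 6263 − 3P = 11P − 423, so 6686 = 14P and P = 477.57.
Substituting into AD, Y = 4830.29.

P = 477.57, Y = 4830.29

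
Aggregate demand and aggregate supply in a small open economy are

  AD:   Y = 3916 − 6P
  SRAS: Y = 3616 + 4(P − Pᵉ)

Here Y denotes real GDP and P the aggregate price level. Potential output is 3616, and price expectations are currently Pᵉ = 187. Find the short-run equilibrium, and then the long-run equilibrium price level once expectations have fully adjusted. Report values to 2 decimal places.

Short run: P = 104.80, Y = 3287.20. Long run: P = 50.00.

Short run: with Pᵉ = 187, SRAS is Y = 2868 + 4P. Setting AD = SRAS gives 1048 = 10P, so P = 104.80 and Y = 3916 − 6P = 3287.20.
Output 3287.20 is below potential 3616, so over time expected prices fall and SRAS shifts right until Y returns to 3616.
Long run: Y = 3616 on the AD curve gives 3616 = 3916 − 6P, so P = 50.00.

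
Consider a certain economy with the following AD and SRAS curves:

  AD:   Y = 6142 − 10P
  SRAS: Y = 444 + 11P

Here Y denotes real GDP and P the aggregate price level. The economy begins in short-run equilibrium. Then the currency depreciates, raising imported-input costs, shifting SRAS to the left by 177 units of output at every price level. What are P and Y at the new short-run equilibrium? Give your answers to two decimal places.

This is a negative supply shock: SRAS shifts left.
New SRAS: Y = 267 + 11P.
Set AD = SRAS: 6142 − 10P = 267 + 11P, so 5875 = 21P and P = 279.76.
Substituting into AD, Y = 3344.38.

P = 279.76, Y = 3344.38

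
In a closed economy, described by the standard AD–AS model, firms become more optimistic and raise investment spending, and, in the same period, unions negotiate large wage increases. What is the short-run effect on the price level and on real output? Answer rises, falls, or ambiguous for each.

The first event is a positive demand shock: AD shifts right, which by itself pushes P up and Y up.
The second is an adverse supply shock: SRAS shifts left, which by itself pushes P up and Y down.
Both shocks push P up, so P rises. The two shocks push Y in opposite directions, so the effect on Y is ambiguous.

Price level: rises; output: ambiguous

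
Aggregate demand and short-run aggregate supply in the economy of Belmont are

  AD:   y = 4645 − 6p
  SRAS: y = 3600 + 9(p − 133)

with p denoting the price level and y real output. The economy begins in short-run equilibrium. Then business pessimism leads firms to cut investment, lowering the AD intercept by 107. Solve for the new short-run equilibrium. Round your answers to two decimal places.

p = 142.33, y = 3684.00

This is a negative demand shock: AD shifts left.
New AD: y = 4538 − 6p.
SRAS can be written y = 2403 + 9p.
Set AD = SRAS: 4538 − 6p = 2403 + 9p, so 2135 = 15p and p = 142.33.
Substituting into AD, y = 3684.00.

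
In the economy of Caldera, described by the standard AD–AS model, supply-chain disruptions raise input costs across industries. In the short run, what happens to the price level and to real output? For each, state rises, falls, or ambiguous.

Price level: rises; output: falls

This is an adverse supply shock: SRAS shifts left.
Moving along the downward-sloping AD curve, P rises and Y falls.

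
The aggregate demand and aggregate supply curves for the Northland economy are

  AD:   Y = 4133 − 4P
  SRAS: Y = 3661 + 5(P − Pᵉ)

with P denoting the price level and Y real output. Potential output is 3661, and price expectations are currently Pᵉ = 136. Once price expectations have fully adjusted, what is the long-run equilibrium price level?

Long-run P = 118

Short run: with Pᵉ = 136, SRAS is Y = 2981 + 5P. Setting AD = SRAS gives 1152 = 9P, so P = 128 and Y = 4133 − 4·128 = 3621.
Output 3621 is below potential 3661, so over time expected prices fall and SRAS shifts right until Y returns to 3661.
Long run: Y = 3661 on the AD curve gives 3661 = 4133 − 4P, so P = 118.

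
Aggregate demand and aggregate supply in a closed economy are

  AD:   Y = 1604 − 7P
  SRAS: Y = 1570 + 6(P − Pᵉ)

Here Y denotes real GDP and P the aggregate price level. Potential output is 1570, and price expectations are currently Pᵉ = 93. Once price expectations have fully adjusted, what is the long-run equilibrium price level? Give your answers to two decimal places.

Short run: with Pᵉ = 93, SRAS is Y = 1012 + 6P. Setting AD = SRAS gives 592 = 13P, so P = 45.54 and Y = 1604 − 7P = 1285.23.
Output 1285.23 is below potential 1570, so over time expected prices fall and SRAS shifts right until Y returns to 1570.
Long run: Y = 1570 on the AD curve gives 1570 = 1604 − 7P, so P = 4.86.

Long-run P = 4.86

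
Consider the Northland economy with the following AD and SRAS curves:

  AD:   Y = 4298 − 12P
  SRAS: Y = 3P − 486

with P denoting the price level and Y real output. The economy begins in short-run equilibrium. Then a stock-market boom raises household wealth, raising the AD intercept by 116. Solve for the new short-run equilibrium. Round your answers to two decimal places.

This is a positive demand shock: AD shifts right.
New AD: Y = 4414 − 12P.
Set AD = SRAS: 4414 − 12P = 3P − 486, so 4900 = 15P and P = 326.67.
Substituting into AD, Y = 494.00.

P = 326.67, Y = 494.00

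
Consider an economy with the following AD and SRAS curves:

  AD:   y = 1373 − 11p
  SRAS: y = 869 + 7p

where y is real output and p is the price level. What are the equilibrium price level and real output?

Set AD = SRAS: 1373 − 11p = 869 + 7p, so 504 = 18p and p = 28.
Then y = 1373 − 11·28 = 1065.

p = 28, y = 1065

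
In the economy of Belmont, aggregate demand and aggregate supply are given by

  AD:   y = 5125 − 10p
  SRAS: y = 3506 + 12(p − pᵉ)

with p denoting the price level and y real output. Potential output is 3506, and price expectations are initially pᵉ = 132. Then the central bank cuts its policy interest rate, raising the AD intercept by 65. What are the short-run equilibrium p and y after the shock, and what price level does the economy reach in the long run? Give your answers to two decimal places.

Short run: p = 148.55, y = 3704.55. Long run: p = 168.40.

AD shifts right: new AD is y = 5190 − 10p. With pᵉ = 132, SRAS is y = 1922 + 12p.
Short run: 5190 − 10p = 1922 + 12p gives 3268 = 22p, so p = 148.55 and y = 5190 − 10p = 3704.55.
y = 3704.55 is above potential 3506; expectations adjust and SRAS shifts left until y = 3506.
Long run: on the new AD curve, 3506 = 5190 − 10p gives p = 168.40.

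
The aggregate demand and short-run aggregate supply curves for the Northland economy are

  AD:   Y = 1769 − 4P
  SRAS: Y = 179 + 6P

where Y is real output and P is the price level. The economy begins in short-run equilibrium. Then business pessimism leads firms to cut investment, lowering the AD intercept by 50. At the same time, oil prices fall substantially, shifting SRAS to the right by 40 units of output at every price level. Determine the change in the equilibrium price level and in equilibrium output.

ΔP = -9, ΔY = -14

After both shocks: AD is Y = 1719 − 4P and SRAS is Y = 219 + 6P.
Setting them equal: 1500 = 10P, so P = 150.
Y = 1719 − 4·150 = 1119.
Initially P = 159, Y = 1133, so ΔP = -9 and ΔY = -14.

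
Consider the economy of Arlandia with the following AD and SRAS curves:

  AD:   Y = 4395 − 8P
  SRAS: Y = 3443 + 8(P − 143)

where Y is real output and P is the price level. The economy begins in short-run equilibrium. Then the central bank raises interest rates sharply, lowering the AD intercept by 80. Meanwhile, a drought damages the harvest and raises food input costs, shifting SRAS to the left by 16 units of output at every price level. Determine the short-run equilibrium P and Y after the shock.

P = 127, Y = 3299

After both shocks: AD is Y = 4315 − 8P and SRAS is Y = 2283 + 8P.
Setting them equal: 2032 = 16P, so P = 127.
Y = 4315 − 8·127 = 3299.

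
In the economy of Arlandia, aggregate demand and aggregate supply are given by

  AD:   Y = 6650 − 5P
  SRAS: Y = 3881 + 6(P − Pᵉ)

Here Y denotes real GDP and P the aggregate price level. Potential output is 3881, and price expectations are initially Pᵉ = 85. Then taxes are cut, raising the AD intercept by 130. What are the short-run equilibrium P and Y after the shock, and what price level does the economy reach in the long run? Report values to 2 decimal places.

AD shifts right: new AD is Y = 6780 − 5P. With Pᵉ = 85, SRAS is Y = 3371 + 6P.
Short run: 6780 − 5P = 3371 + 6P gives 3409 = 11P, so P = 309.91 and Y = 6780 − 5P = 5230.45.
Y = 5230.45 is above potential 3881; expectations adjust and SRAS shifts left until Y = 3881.
Long run: on the new AD curve, 3881 = 6780 − 5P gives P = 579.80.

Short run: P = 309.91, Y = 5230.45. Long run: P = 579.80.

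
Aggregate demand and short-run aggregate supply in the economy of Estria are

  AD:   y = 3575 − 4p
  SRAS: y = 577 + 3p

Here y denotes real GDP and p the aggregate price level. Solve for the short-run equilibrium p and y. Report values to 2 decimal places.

Set AD = SRAS: 3575 − 4p = 577 + 3p, so 2998 = 7p and p = 428.29.
Substituting into AD, y = 3575 − 4p = 1861.86.

p = 428.29, y = 1861.86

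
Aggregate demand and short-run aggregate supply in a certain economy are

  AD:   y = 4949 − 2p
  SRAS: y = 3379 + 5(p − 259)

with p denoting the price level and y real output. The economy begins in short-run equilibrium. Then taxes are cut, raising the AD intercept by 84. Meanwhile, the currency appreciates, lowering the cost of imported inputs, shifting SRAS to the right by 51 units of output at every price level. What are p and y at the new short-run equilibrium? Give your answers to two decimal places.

After both shocks: AD is y = 5033 − 2p and SRAS is y = 2135 + 5p.
Setting them equal: 2898 = 7p, so p = 414.00.
Substituting into AD, y = 4205.00.

p = 414.00, y = 4205.00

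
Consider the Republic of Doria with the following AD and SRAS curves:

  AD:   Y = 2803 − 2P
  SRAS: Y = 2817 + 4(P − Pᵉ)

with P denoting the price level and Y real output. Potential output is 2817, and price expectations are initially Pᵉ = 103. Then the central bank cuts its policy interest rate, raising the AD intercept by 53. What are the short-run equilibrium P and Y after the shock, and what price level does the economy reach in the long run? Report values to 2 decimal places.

AD shifts right: new AD is Y = 2856 − 2P. With Pᵉ = 103, SRAS is Y = 2405 + 4P.
Short run: 2856 − 2P = 2405 + 4P gives 451 = 6P, so P = 75.17 and Y = 2856 − 2P = 2705.67.
Y = 2705.67 is below potential 2817; expectations adjust and SRAS shifts right until Y = 2817.
Long run: on the new AD curve, 2817 = 2856 − 2P gives P = 19.50.

Short run: P = 75.17, Y = 2705.67. Long run: P = 19.50.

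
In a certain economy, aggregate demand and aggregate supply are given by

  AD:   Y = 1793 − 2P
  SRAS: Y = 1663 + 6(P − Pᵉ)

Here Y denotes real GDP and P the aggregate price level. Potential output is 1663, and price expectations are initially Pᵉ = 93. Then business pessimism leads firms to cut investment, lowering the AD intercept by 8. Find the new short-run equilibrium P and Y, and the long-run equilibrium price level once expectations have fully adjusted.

AD shifts left: new AD is Y = 1785 − 2P. With Pᵉ = 93, SRAS is Y = 1105 + 6P.
Short run: 1785 − 2P = 1105 + 6P gives 680 = 8P, so P = 85 and Y = 1785 − 2·85 = 1615.
Y = 1615 is below potential 1663; expectations adjust and SRAS shifts right until Y = 1663.
Long run: on the new AD curve, 1663 = 1785 − 2P gives P = 61.

Short run: P = 85, Y = 1615. Long run: P = 61.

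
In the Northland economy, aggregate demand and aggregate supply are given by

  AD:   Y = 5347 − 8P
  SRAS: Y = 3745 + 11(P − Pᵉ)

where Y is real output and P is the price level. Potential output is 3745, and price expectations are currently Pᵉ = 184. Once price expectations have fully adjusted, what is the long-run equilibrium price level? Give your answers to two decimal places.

Short run: with Pᵉ = 184, SRAS is Y = 1721 + 11P. Setting AD = SRAS gives 3626 = 19P, so P = 190.84 and Y = 5347 − 8P = 3820.26.
Output 3820.26 is above potential 3745, so over time expected prices rise and SRAS shifts left until Y returns to 3745.
Long run: Y = 3745 on the AD curve gives 3745 = 5347 − 8P, so P = 200.25.

Long-run P = 200.25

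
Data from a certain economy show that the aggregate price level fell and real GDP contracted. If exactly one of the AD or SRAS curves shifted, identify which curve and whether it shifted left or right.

AD shifted left

P fell and Y fell. An AD shift moves P and Y in the same direction; an SRAS shift moves them in opposite directions.
Here P and Y moved in the same direction, so the AD curve shifted.
Since Y fell, AD shifted left.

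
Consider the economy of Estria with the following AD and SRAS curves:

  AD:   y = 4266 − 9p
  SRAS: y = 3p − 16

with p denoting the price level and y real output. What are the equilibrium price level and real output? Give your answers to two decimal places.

Set AD = SRAS: 4266 − 9p = 3p − 16, so 4282 = 12p and p = 356.83.
Substituting into AD, y = 4266 − 9p = 1054.50.

p = 356.83, y = 1054.50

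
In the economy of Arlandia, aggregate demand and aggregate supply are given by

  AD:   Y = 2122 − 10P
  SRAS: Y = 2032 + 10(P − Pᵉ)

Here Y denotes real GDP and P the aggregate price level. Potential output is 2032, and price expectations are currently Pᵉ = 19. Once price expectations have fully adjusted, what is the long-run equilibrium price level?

Long-run P = 9

Short run: with Pᵉ = 19, SRAS is Y = 1842 + 10P. Setting AD = SRAS gives 280 = 20P, so P = 14 and Y = 2122 − 10·14 = 1982.
Output 1982 is below potential 2032, so over time expected prices fall and SRAS shifts right until Y returns to 2032.
Long run: Y = 2032 on the AD curve gives 2032 = 2122 − 10P, so P = 9.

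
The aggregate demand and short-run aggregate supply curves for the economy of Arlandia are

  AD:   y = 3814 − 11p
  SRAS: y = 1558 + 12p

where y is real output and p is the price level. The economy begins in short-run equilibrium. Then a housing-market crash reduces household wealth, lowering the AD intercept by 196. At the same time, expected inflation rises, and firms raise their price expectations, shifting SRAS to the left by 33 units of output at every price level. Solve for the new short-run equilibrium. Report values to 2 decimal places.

After both shocks: AD is y = 3618 − 11p and SRAS is y = 1525 + 12p.
Setting them equal: 2093 = 23p, so p = 91.00.
Substituting into AD, y = 2617.00.

p = 91.00, y = 2617.00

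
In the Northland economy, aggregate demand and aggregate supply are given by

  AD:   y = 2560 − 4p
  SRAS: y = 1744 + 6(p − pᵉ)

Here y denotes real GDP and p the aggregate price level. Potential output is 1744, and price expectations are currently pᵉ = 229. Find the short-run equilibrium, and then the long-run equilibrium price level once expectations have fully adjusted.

Short run: p = 219, y = 1684. Long run: p = 204.

Short run: with pᵉ = 229, SRAS is y = 370 + 6p. Setting AD = SRAS gives 2190 = 10p, so p = 219 and y = 2560 − 4·219 = 1684.
Output 1684 is below potential 1744, so over time expected prices fall and SRAS shifts right until y returns to 1744.
Long run: y = 1744 on the AD curve gives 1744 = 2560 − 4p, so p = 204.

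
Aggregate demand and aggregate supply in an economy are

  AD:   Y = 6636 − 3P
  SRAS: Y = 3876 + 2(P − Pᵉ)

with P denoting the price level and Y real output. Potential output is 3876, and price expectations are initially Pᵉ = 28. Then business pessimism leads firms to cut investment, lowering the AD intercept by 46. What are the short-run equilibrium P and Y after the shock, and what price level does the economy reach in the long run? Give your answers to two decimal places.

AD shifts left: new AD is Y = 6590 − 3P. With Pᵉ = 28, SRAS is Y = 3820 + 2P.
Short run: 6590 − 3P = 3820 + 2P gives 2770 = 5P, so P = 554.00 and Y = 6590 − 3P = 4928.00.
Y = 4928.00 is above potential 3876; expectations adjust and SRAS shifts left until Y = 3876.
Long run: on the new AD curve, 3876 = 6590 − 3P gives P = 904.67.

Short run: P = 554.00, Y = 4928.00. Long run: P = 904.67.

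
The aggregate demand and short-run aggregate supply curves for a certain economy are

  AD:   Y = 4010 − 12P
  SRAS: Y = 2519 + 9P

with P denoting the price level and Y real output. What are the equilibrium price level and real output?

P = 71, Y = 3158

Set AD = SRAS: 4010 − 12P = 2519 + 9P, so 1491 = 21P and P = 71.
Then Y = 4010 − 12·71 = 3158.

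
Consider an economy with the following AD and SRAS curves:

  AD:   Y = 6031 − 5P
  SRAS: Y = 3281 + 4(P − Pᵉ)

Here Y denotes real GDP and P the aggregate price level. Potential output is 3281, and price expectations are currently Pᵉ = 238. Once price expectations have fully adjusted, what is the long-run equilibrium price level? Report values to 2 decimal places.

Short run: with Pᵉ = 238, SRAS is Y = 2329 + 4P. Setting AD = SRAS gives 3702 = 9P, so P = 411.33 and Y = 6031 − 5P = 3974.33.
Output 3974.33 is above potential 3281, so over time expected prices rise and SRAS shifts left until Y returns to 3281.
Long run: Y = 3281 on the AD curve gives 3281 = 6031 − 5P, so P = 550.00.

Long-run P = 550.00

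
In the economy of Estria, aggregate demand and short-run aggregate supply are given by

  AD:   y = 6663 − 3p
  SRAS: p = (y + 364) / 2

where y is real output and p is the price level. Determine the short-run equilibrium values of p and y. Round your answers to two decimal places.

Rearrange SRAS to y = 2p − 364.
Set AD = SRAS: 6663 − 3p = 2p − 364, so 7027 = 5p and p = 1405.40.
Substituting into AD, y = 6663 − 3p = 2446.80.

p = 1405.40, y = 2446.80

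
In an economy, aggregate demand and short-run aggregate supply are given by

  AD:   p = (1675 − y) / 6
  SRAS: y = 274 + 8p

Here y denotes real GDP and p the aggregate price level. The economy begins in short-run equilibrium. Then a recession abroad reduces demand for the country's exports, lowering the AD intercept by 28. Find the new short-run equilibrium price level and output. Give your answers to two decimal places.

This is a negative demand shock: AD shifts left.
New AD: y = 1647 − 6p.
Set AD = SRAS: 1647 − 6p = 274 + 8p, so 1373 = 14p and p = 98.07.
Substituting into AD, y = 1058.57.

p = 98.07, y = 1058.57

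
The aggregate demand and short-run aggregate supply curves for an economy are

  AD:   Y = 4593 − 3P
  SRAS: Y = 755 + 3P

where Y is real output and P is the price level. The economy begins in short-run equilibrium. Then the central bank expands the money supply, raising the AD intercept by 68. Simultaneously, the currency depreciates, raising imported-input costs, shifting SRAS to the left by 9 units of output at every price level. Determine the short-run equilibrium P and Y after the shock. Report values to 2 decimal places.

After both shocks: AD is Y = 4661 − 3P and SRAS is Y = 746 + 3P.
Setting them equal: 3915 = 6P, so P = 652.50.
Substituting into AD, Y = 2703.50.

P = 652.50, Y = 2703.50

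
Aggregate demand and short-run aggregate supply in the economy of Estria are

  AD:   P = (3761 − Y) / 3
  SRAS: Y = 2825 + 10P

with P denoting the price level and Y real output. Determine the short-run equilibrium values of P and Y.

P = 72, Y = 3545

Rearrange AD to Y = 3761 − 3P.
Set AD = SRAS: 3761 − 3P = 2825 + 10P, so 936 = 13P and P = 72.
Then Y = 3761 − 3·72 = 3545.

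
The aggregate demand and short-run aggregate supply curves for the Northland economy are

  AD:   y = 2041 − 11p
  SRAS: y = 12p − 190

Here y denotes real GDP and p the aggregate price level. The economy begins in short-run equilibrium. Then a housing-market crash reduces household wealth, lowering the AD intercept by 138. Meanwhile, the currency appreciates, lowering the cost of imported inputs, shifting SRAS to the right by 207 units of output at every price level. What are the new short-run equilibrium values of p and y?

After both shocks: AD is y = 1903 − 11p and SRAS is y = 17 + 12p.
Setting them equal: 1886 = 23p, so p = 82.
y = 1903 − 11·82 = 1001.

p = 82, y = 1001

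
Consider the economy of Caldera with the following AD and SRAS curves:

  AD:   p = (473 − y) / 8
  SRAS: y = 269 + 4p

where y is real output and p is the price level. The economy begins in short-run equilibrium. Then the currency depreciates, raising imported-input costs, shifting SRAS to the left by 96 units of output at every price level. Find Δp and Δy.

This is a negative supply shock: SRAS shifts left.
New SRAS: y = 173 + 4p.
Set AD = SRAS: 473 − 8p = 173 + 4p, so 300 = 12p and p = 25.
y = 473 − 8·25 = 273.
Initially p = 17, y = 337, so Δp = +8 and Δy = -64.

Δp = +8, Δy = -64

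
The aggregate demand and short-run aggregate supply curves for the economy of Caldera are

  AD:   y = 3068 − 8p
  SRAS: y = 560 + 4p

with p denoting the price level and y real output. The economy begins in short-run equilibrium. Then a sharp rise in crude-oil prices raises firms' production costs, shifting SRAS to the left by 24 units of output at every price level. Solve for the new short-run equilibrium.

This is a negative supply shock: SRAS shifts left.
New SRAS: y = 536 + 4p.
Set AD = SRAS: 3068 − 8p = 536 + 4p, so 2532 = 12p and p = 211.
y = 3068 − 8·211 = 1380.

p = 211, y = 1380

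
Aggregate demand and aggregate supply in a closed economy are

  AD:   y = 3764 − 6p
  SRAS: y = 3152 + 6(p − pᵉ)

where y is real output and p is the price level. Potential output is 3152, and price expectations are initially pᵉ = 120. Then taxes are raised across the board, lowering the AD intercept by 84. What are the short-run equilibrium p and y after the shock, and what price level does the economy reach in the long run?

AD shifts left: new AD is y = 3680 − 6p. With pᵉ = 120, SRAS is y = 2432 + 6p.
Short run: 3680 − 6p = 2432 + 6p gives 1248 = 12p, so p = 104 and y = 3680 − 6·104 = 3056.
y = 3056 is below potential 3152; expectations adjust and SRAS shifts right until y = 3152.
Long run: on the new AD curve, 3152 = 3680 − 6p gives p = 88.

Short run: p = 104, y = 3056. Long run: p = 88.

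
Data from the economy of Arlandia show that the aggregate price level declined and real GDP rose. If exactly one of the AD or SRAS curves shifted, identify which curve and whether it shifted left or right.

P fell and Y rose. An AD shift moves P and Y in the same direction; an SRAS shift moves them in opposite directions.
Here P and Y moved in opposite directions, so the SRAS curve shifted.
Since Y rose, SRAS shifted right.

SRAS shifted right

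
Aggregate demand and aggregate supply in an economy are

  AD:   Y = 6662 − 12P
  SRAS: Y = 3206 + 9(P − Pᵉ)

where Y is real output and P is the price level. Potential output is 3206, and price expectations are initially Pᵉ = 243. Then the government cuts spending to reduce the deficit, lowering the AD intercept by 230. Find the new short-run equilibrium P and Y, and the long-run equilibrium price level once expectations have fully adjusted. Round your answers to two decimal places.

AD shifts left: new AD is Y = 6432 − 12P. With Pᵉ = 243, SRAS is Y = 1019 + 9P.
Short run: 6432 − 12P = 1019 + 9P gives 5413 = 21P, so P = 257.76 and Y = 6432 − 12P = 3338.86.
Y = 3338.86 is above potential 3206; expectations adjust and SRAS shifts left until Y = 3206.
Long run: on the new AD curve, 3206 = 6432 − 12P gives P = 268.83.

Short run: P = 257.76, Y = 3338.86. Long run: P = 268.83.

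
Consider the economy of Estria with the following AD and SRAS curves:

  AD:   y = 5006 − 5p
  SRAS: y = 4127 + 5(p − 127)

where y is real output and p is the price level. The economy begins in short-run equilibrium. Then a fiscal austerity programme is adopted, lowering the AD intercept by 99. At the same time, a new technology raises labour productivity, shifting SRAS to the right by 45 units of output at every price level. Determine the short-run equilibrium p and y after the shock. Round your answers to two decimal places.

p = 137.00, y = 4222.00

After both shocks: AD is y = 4907 − 5p and SRAS is y = 3537 + 5p.
Setting them equal: 1370 = 10p, so p = 137.00.
Substituting into AD, y = 4222.00.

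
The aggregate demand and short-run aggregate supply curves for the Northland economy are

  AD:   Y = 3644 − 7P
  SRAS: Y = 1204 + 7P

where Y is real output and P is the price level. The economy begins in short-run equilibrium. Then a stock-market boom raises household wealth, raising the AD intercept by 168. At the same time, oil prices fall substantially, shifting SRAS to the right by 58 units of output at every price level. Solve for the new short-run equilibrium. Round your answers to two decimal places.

P = 182.14, Y = 2537.00

After both shocks: AD is Y = 3812 − 7P and SRAS is Y = 1262 + 7P.
Setting them equal: 2550 = 14P, so P = 182.14.
Substituting into AD, Y = 2537.00.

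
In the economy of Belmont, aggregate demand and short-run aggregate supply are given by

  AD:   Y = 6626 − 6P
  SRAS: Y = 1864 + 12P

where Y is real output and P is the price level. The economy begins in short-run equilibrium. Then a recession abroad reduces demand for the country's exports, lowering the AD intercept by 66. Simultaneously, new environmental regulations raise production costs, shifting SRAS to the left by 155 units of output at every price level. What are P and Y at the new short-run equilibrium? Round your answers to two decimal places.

After both shocks: AD is Y = 6560 − 6P and SRAS is Y = 1709 + 12P.
Setting them equal: 4851 = 18P, so P = 269.50.
Substituting into AD, Y = 4943.00.

P = 269.50, Y = 4943.00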